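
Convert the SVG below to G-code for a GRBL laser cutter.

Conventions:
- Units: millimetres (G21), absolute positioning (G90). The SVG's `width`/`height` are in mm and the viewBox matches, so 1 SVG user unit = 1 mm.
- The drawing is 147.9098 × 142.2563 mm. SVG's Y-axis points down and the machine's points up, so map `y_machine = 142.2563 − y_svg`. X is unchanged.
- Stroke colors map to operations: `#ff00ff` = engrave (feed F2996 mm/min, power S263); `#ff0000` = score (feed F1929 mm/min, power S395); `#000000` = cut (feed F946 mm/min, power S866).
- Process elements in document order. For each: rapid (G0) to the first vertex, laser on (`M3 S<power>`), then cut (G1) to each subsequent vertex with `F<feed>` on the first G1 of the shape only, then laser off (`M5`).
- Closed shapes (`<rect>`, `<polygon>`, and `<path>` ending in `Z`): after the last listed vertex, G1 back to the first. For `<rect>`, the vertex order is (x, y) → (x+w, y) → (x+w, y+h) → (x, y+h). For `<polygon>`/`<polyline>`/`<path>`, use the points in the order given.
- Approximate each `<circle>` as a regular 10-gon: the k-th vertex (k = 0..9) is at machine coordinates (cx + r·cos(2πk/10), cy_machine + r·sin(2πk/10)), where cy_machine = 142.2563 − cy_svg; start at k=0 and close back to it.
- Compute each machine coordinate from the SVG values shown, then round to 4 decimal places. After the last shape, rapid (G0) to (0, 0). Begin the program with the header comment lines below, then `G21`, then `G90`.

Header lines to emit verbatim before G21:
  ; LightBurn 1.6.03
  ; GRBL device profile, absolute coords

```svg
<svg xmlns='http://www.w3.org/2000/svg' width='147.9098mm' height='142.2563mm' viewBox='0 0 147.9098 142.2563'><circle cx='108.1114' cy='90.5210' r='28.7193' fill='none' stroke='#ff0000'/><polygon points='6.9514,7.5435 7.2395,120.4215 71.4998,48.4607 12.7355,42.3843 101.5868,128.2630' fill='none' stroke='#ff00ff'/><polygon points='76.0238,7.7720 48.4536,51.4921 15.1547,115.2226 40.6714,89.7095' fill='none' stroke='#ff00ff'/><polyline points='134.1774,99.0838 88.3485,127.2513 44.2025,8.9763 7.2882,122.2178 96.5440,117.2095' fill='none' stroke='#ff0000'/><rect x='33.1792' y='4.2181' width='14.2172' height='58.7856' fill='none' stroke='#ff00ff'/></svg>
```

1 u = 1 mm; y_m = 142.2563 − y.

[1] `<circle>` circle, #ff0000→score S395 F1929: (136.8307,51.7353) → (131.3458,68.6161) → (116.9862,79.0490) → (99.2366,79.0490) → (84.8770,68.6161) → (79.3921,51.7353) → (84.8770,34.8545) → (99.2366,24.4216) → (116.9862,24.4216) → (131.3458,34.8545) → (136.8307,51.7353) (closed)

[2] `<polygon>` closed polygon, #ff00ff→engrave S263 F2996: (6.9514,134.7128) → (7.2395,21.8348) → (71.4998,93.7956) → (12.7355,99.8720) → (101.5868,13.9933) → (6.9514,134.7128) (closed)

[3] `<polygon>` closed polygon, #ff00ff→engrave S263 F2996: (76.0238,134.4843) → (48.4536,90.7642) → (15.1547,27.0337) → (40.6714,52.5468) → (76.0238,134.4843) (closed)

[4] `<polyline>` open polyline, #ff0000→score S395 F1929: (134.1774,43.1725) → (88.3485,15.0050) → (44.2025,133.2800) → (7.2882,20.0385) → (96.5440,25.0468)

[5] `<rect>` rectangle, #ff00ff→engrave S263 F2996: (33.1792,138.0382) → (47.3964,138.0382) → (47.3964,79.2526) → (33.1792,79.2526) → (33.1792,138.0382) (closed)

; LightBurn 1.6.03
; GRBL device profile, absolute coords
G21
G90
G0 X136.8307 Y51.7353
M3 S395
G1 X131.3458 Y68.6161 F1929
G1 X116.9862 Y79.0490
G1 X99.2366 Y79.0490
G1 X84.8770 Y68.6161
G1 X79.3921 Y51.7353
G1 X84.8770 Y34.8545
G1 X99.2366 Y24.4216
G1 X116.9862 Y24.4216
G1 X131.3458 Y34.8545
G1 X136.8307 Y51.7353
M5
G0 X6.9514 Y134.7128
M3 S263
G1 X7.2395 Y21.8348 F2996
G1 X71.4998 Y93.7956
G1 X12.7355 Y99.8720
G1 X101.5868 Y13.9933
G1 X6.9514 Y134.7128
M5
G0 X76.0238 Y134.4843
M3 S263
G1 X48.4536 Y90.7642 F2996
G1 X15.1547 Y27.0337
G1 X40.6714 Y52.5468
G1 X76.0238 Y134.4843
M5
G0 X134.1774 Y43.1725
M3 S395
G1 X88.3485 Y15.0050 F1929
G1 X44.2025 Y133.2800
G1 X7.2882 Y20.0385
G1 X96.5440 Y25.0468
M5
G0 X33.1792 Y138.0382
M3 S263
G1 X47.3964 Y138.0382 F2996
G1 X47.3964 Y79.2526
G1 X33.1792 Y79.2526
G1 X33.1792 Y138.0382
M5
G0 X0.0000 Y0.0000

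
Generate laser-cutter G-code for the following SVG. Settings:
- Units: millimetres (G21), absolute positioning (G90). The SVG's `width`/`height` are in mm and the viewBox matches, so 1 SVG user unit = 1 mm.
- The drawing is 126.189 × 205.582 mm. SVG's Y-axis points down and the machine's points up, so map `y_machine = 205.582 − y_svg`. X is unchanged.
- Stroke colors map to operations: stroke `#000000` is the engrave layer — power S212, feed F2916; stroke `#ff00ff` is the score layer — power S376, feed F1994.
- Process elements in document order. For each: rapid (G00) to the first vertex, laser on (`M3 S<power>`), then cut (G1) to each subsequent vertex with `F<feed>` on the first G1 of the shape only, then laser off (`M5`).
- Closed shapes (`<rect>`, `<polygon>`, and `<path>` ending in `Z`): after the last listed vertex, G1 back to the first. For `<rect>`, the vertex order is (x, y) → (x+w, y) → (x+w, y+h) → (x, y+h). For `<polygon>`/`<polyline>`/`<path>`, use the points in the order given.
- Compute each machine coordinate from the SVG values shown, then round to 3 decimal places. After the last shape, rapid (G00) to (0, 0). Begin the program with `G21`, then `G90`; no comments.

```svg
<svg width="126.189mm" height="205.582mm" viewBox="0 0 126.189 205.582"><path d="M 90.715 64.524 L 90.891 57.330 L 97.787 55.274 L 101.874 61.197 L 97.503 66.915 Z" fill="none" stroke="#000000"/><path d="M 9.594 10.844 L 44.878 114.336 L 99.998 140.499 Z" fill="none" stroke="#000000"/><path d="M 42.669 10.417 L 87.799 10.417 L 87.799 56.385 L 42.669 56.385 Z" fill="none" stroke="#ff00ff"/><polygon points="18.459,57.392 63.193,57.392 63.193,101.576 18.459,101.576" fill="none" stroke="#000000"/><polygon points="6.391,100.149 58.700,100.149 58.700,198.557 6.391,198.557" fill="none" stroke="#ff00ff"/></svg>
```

G21
G90
G00 X90.715 Y141.058
M3 S212
G1 X90.891 Y148.252 F2916
G1 X97.787 Y150.308
G1 X101.874 Y144.385
G1 X97.503 Y138.667
G1 X90.715 Y141.058
M5
G00 X9.594 Y194.738
M3 S212
G1 X44.878 Y91.246 F2916
G1 X99.998 Y65.083
G1 X9.594 Y194.738
M5
G00 X42.669 Y195.165
M3 S376
G1 X87.799 Y195.165 F1994
G1 X87.799 Y149.197
G1 X42.669 Y149.197
G1 X42.669 Y195.165
M5
G00 X18.459 Y148.190
M3 S212
G1 X63.193 Y148.190 F2916
G1 X63.193 Y104.006
G1 X18.459 Y104.006
G1 X18.459 Y148.190
M5
G00 X6.391 Y105.433
M3 S376
G1 X58.700 Y105.433 F1994
G1 X58.700 Y7.025
G1 X6.391 Y7.025
G1 X6.391 Y105.433
M5
G00 X0.000 Y0.000

viewBox `0 0 126.189 205.582` with mm width/height → 1 unit = 1 mm. Flip: y_m = 205.582 − y_svg.

**Shape 1** — `<path>` regular polygon, stroke `#000000` → engrave (S212, F2916). Machine vertices: (90.715,141.058) → (90.891,148.252) → (97.787,150.308) → (101.874,144.385) → (97.503,138.667) → (90.715,141.058). Closed: final G1 returns to the first vertex.

**Shape 2** — `<path>` closed polygon, stroke `#000000` → engrave (S212, F2916). Machine vertices: (9.594,194.738) → (44.878,91.246) → (99.998,65.083) → (9.594,194.738). Closed: final G1 returns to the first vertex.

**Shape 3** — `<path>` rectangle, stroke `#ff00ff` → score (S376, F1994). Machine vertices: (42.669,195.165) → (87.799,195.165) → (87.799,149.197) → (42.669,149.197) → (42.669,195.165). Closed: final G1 returns to the first vertex.

**Shape 4** — `<polygon>` rectangle, stroke `#000000` → engrave (S212, F2916). Machine vertices: (18.459,148.190) → (63.193,148.190) → (63.193,104.006) → (18.459,104.006) → (18.459,148.190). Closed: final G1 returns to the first vertex.

**Shape 5** — `<polygon>` rectangle, stroke `#ff00ff` → score (S376, F1994). Machine vertices: (6.391,105.433) → (58.700,105.433) → (58.700,7.025) → (6.391,7.025) → (6.391,105.433). Closed: final G1 returns to the first vertex.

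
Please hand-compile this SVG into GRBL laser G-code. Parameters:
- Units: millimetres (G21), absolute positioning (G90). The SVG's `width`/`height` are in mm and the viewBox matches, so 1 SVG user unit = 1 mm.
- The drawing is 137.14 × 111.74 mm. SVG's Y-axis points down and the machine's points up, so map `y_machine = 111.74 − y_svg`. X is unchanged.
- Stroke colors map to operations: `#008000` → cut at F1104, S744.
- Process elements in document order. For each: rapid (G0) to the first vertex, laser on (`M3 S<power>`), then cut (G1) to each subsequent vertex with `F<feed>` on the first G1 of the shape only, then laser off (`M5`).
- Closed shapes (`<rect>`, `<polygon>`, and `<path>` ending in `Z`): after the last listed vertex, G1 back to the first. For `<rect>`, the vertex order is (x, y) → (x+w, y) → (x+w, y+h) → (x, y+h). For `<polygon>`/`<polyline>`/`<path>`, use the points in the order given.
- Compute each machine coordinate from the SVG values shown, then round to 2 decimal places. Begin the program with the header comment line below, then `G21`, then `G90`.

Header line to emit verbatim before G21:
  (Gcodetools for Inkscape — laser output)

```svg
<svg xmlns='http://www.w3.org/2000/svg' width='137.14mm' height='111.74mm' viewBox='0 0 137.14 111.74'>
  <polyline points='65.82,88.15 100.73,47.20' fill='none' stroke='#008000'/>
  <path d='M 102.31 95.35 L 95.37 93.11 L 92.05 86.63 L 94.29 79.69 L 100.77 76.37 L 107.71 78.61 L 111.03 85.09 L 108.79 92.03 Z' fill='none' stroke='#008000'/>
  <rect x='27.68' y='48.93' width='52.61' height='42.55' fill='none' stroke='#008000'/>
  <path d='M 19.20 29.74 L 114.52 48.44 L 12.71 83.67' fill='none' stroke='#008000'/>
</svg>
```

1 u = 1 mm; y_m = 111.74 − y.

[1] `<polyline>` line segment, #008000→cut S744 F1104: (65.82,23.59) → (100.73,64.54)

[2] `<path>` regular polygon, #008000→cut S744 F1104: (102.31,16.39) → (95.37,18.63) → (92.05,25.11) → (94.29,32.05) → (100.77,35.37) → (107.71,33.13) → (111.03,26.65) → (108.79,19.71) → (102.31,16.39) (closed)

[3] `<rect>` rectangle, #008000→cut S744 F1104: (27.68,62.81) → (80.29,62.81) → (80.29,20.26) → (27.68,20.26) → (27.68,62.81) (closed)

[4] `<path>` open polyline, #008000→cut S744 F1104: (19.20,82.00) → (114.52,63.30) → (12.71,28.07)

(Gcodetools for Inkscape — laser output)
G21
G90
G0 X65.82 Y23.59
M3 S744
G1 X100.73 Y64.54 F1104
M5
G0 X102.31 Y16.39
M3 S744
G1 X95.37 Y18.63 F1104
G1 X92.05 Y25.11
G1 X94.29 Y32.05
G1 X100.77 Y35.37
G1 X107.71 Y33.13
G1 X111.03 Y26.65
G1 X108.79 Y19.71
G1 X102.31 Y16.39
M5
G0 X27.68 Y62.81
M3 S744
G1 X80.29 Y62.81 F1104
G1 X80.29 Y20.26
G1 X27.68 Y20.26
G1 X27.68 Y62.81
M5
G0 X19.20 Y82.00
M3 S744
G1 X114.52 Y63.30 F1104
G1 X12.71 Y28.07
M5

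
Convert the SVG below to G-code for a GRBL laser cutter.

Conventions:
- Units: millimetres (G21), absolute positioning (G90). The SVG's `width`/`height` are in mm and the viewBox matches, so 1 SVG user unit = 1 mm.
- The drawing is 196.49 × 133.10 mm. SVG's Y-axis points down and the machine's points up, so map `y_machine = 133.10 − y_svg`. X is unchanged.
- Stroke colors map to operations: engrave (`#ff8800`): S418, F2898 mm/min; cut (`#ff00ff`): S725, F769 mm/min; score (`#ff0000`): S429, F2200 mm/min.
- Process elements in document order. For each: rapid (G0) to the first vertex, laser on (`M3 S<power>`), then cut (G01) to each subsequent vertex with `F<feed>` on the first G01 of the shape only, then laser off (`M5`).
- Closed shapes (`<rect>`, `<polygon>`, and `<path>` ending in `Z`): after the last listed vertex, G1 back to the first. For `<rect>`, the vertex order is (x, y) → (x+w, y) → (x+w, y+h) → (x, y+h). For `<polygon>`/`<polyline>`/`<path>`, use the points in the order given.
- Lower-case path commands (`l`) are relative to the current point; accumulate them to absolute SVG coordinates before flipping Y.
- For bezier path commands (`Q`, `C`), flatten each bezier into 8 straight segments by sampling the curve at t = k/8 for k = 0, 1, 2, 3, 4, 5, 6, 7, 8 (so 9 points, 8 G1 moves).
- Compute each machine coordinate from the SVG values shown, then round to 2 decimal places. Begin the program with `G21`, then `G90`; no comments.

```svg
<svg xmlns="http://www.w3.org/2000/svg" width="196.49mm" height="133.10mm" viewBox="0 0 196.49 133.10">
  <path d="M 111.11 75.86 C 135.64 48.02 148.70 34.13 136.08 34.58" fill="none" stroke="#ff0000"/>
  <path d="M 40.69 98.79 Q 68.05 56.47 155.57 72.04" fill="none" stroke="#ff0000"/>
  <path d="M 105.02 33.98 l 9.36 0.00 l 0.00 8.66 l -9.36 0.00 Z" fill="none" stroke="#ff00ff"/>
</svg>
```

Since the viewBox matches the mm dimensions, user units are millimetres directly. The only transform is the Y-flip y_m = 133.10 − y_svg.

Shape 1 is a cubic bezier drawn with `<path>`. Its stroke #ff0000 means score at S429, F2200. After flipping Y the toolpath is (111.11,57.24) → (119.74,67.03) → (127.13,75.50) → (133.12,82.65) → (137.53,88.49) → (140.19,93.00) → (140.95,96.17) → (139.64,98.02) → (136.08,98.52).

Shape 2 is a quadratic bezier drawn with `<path>`. Its stroke #ff0000 means score at S429, F2200. After flipping Y the toolpath is (40.69,34.31) → (48.47,43.99) → (58.13,51.85) → (69.67,57.91) → (83.09,62.16) → (98.39,64.60) → (115.57,65.23) → (134.63,64.05) → (155.57,61.06).

Shape 3 is a rectangle drawn with `<path>`. Its stroke #ff00ff means cut at S725, F769. After flipping Y the toolpath is (105.02,99.12) → (114.38,99.12) → (114.38,90.46) → (105.02,90.46) → (105.02,99.12), returning to the start.

G21
G90
G0 X111.11 Y57.24
M3 S429
G01 X119.74 Y67.03 F2200
G01 X127.13 Y75.50
G01 X133.12 Y82.65
G01 X137.53 Y88.49
G01 X140.19 Y93.00
G01 X140.95 Y96.17
G01 X139.64 Y98.02
G01 X136.08 Y98.52
M5
G0 X40.69 Y34.31
M3 S429
G01 X48.47 Y43.99 F2200
G01 X58.13 Y51.85
G01 X69.67 Y57.91
G01 X83.09 Y62.16
G01 X98.39 Y64.60
G01 X115.57 Y65.23
G01 X134.63 Y64.05
G01 X155.57 Y61.06
M5
G0 X105.02 Y99.12
M3 S725
G01 X114.38 Y99.12 F769
G01 X114.38 Y90.46
G01 X105.02 Y90.46
G01 X105.02 Y99.12
M5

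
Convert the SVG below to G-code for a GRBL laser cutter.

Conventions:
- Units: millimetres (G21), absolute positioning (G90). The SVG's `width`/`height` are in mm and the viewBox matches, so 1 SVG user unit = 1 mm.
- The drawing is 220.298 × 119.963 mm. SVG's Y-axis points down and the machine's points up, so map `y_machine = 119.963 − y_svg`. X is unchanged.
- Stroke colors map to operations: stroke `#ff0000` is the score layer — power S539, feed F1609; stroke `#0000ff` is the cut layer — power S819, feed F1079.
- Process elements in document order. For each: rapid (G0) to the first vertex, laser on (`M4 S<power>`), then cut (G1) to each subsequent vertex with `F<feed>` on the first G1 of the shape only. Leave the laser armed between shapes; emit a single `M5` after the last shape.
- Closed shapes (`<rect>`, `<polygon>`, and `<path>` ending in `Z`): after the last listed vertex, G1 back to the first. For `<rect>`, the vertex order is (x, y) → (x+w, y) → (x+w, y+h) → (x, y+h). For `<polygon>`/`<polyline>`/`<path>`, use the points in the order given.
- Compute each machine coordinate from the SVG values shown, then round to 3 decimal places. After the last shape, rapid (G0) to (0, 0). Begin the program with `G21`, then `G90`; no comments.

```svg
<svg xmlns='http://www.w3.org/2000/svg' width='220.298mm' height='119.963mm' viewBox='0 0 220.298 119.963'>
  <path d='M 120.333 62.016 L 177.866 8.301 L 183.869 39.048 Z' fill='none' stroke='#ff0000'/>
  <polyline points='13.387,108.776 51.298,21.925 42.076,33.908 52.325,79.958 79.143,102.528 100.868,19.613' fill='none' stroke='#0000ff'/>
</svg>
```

G21
G90
G0 X120.333 Y57.947
M4 S539
G1 X177.866 Y111.662 F1609
G1 X183.869 Y80.915
G1 X120.333 Y57.947
G0 X13.387 Y11.187
M4 S819
G1 X51.298 Y98.038 F1079
G1 X42.076 Y86.055
G1 X52.325 Y40.005
G1 X79.143 Y17.435
G1 X100.868 Y100.350
M5
G0 X0.000 Y0.000

Since the viewBox matches the mm dimensions, user units are millimetres directly. The only transform is the Y-flip y_m = 119.963 − y_svg.

Shape 1 is a closed polygon drawn with `<path>`. Its stroke #ff0000 means score at S539, F1609. After flipping Y the toolpath is (120.333,57.947) → (177.866,111.662) → (183.869,80.915) → (120.333,57.947), returning to the start.

Shape 2 is a open polyline drawn with `<polyline>`. Its stroke #0000ff means cut at S819, F1079. After flipping Y the toolpath is (13.387,11.187) → (51.298,98.038) → (42.076,86.055) → (52.325,40.005) → (79.143,17.435) → (100.868,100.350).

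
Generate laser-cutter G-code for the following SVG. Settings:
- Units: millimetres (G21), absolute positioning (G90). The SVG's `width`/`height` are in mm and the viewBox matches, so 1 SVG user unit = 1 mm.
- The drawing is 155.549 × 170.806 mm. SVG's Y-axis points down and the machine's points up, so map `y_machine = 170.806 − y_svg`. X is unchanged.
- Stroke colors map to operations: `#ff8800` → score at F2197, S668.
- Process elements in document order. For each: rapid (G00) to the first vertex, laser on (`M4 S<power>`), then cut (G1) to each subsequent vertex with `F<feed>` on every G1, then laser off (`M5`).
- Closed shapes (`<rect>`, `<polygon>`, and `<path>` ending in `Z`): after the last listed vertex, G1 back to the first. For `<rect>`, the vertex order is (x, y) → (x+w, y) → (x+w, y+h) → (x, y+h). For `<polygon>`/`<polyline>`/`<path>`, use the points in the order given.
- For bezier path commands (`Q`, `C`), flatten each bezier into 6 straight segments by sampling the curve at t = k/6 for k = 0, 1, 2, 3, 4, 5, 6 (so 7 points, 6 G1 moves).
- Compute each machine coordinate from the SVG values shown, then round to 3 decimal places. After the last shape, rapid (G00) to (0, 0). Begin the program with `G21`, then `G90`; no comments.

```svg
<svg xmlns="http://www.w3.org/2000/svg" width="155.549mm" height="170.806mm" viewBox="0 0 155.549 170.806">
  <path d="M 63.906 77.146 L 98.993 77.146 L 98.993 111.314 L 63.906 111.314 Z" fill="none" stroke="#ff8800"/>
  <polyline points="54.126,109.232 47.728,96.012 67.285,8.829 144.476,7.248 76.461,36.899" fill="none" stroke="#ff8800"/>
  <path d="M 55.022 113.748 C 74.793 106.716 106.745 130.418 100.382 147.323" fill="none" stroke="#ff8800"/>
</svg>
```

1 u = 1 mm; y_m = 170.806 − y.

[1] `<path>` rectangle, #ff8800→score S668 F2197: (63.906,93.660) → (98.993,93.660) → (98.993,59.492) → (63.906,59.492) → (63.906,93.660) (closed)

[2] `<polyline>` open polyline, #ff8800→score S668 F2197: (54.126,61.574) → (47.728,74.794) → (67.285,161.977) → (144.476,163.558) → (76.461,133.907)

[3] `<path>` cubic bezier, #ff8800→score S668 F2197: (55.022,57.058) → (65.689,58.187) → (76.983,55.235) → (87.502,49.247) → (95.844,41.264) → (100.604,32.328) → (100.382,23.483)

G21
G90
G00 X63.906 Y93.660
M4 S668
G1 X98.993 Y93.660 F2197
G1 X98.993 Y59.492 F2197
G1 X63.906 Y59.492 F2197
G1 X63.906 Y93.660 F2197
M5
G00 X54.126 Y61.574
M4 S668
G1 X47.728 Y74.794 F2197
G1 X67.285 Y161.977 F2197
G1 X144.476 Y163.558 F2197
G1 X76.461 Y133.907 F2197
M5
G00 X55.022 Y57.058
M4 S668
G1 X65.689 Y58.187 F2197
G1 X76.983 Y55.235 F2197
G1 X87.502 Y49.247 F2197
G1 X95.844 Y41.264 F2197
G1 X100.604 Y32.328 F2197
G1 X100.382 Y23.483 F2197
M5
G00 X0.000 Y0.000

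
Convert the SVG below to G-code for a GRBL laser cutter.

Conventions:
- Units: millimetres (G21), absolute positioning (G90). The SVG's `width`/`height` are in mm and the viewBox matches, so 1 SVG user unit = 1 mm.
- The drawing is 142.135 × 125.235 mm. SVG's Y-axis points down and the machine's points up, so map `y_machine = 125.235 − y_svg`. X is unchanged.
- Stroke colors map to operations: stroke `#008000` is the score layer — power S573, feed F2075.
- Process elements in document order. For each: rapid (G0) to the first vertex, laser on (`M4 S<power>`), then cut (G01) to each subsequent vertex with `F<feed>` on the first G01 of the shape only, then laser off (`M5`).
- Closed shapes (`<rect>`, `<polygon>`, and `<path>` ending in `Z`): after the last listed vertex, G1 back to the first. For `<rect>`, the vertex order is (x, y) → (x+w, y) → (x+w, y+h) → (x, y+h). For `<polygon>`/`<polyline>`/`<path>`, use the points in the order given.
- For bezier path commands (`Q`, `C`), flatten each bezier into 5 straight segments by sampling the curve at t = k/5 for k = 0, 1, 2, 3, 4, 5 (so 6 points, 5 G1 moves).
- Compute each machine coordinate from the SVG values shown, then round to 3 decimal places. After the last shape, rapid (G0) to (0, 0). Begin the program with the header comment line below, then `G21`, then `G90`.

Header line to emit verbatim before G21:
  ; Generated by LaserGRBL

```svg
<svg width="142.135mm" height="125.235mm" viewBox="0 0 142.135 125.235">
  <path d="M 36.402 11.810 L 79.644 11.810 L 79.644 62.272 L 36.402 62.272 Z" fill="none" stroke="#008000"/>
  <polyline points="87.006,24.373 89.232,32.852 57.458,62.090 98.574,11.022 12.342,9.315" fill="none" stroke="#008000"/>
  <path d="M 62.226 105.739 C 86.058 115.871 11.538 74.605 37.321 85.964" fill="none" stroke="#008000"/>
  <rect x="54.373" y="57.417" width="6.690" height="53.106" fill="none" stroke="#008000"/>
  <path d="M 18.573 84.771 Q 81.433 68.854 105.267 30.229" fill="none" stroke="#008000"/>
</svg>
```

; Generated by LaserGRBL
G21
G90
G0 X36.402 Y113.425
M4 S573
G01 X79.644 Y113.425 F2075
G01 X79.644 Y62.963
G01 X36.402 Y62.963
G01 X36.402 Y113.425
M5
G0 X87.006 Y100.862
M4 S573
G01 X89.232 Y92.383 F2075
G01 X57.458 Y63.145
G01 X98.574 Y114.213
G01 X12.342 Y115.920
M5
G0 X62.226 Y19.496
M4 S573
G01 X66.312 Y18.752 F2075
G01 X56.329 Y25.351
G01 X41.813 Y34.299
G01 X32.298 Y40.604
G01 X37.321 Y39.271
M5
G0 X54.373 Y67.818
M4 S573
G01 X61.063 Y67.818 F2075
G01 X61.063 Y14.712
G01 X54.373 Y14.712
G01 X54.373 Y67.818
M5
G0 X18.573 Y40.464
M4 S573
G01 X42.156 Y47.739 F2075
G01 X62.617 Y56.831
G01 X79.956 Y67.739
G01 X94.172 Y80.464
G01 X105.267 Y95.006
M5
G0 X0.000 Y0.000

Since the viewBox matches the mm dimensions, user units are millimetres directly. The only transform is the Y-flip y_m = 125.235 − y_svg.

Shape 1 is a rectangle drawn with `<path>`. Its stroke #008000 means score at S573, F2075. After flipping Y the toolpath is (36.402,113.425) → (79.644,113.425) → (79.644,62.963) → (36.402,62.963) → (36.402,113.425), returning to the start.

Shape 2 is a open polyline drawn with `<polyline>`. Its stroke #008000 means score at S573, F2075. After flipping Y the toolpath is (87.006,100.862) → (89.232,92.383) → (57.458,63.145) → (98.574,114.213) → (12.342,115.920).

Shape 3 is a cubic bezier drawn with `<path>`. Its stroke #008000 means score at S573, F2075. After flipping Y the toolpath is (62.226,19.496) → (66.312,18.752) → (56.329,25.351) → (41.813,34.299) → (32.298,40.604) → (37.321,39.271).

Shape 4 is a rectangle drawn with `<rect>`. Its stroke #008000 means score at S573, F2075. After flipping Y the toolpath is (54.373,67.818) → (61.063,67.818) → (61.063,14.712) → (54.373,14.712) → (54.373,67.818), returning to the start.

Shape 5 is a quadratic bezier drawn with `<path>`. Its stroke #008000 means score at S573, F2075. After flipping Y the toolpath is (18.573,40.464) → (42.156,47.739) → (62.617,56.831) → (79.956,67.739) → (94.172,80.464) → (105.267,95.006).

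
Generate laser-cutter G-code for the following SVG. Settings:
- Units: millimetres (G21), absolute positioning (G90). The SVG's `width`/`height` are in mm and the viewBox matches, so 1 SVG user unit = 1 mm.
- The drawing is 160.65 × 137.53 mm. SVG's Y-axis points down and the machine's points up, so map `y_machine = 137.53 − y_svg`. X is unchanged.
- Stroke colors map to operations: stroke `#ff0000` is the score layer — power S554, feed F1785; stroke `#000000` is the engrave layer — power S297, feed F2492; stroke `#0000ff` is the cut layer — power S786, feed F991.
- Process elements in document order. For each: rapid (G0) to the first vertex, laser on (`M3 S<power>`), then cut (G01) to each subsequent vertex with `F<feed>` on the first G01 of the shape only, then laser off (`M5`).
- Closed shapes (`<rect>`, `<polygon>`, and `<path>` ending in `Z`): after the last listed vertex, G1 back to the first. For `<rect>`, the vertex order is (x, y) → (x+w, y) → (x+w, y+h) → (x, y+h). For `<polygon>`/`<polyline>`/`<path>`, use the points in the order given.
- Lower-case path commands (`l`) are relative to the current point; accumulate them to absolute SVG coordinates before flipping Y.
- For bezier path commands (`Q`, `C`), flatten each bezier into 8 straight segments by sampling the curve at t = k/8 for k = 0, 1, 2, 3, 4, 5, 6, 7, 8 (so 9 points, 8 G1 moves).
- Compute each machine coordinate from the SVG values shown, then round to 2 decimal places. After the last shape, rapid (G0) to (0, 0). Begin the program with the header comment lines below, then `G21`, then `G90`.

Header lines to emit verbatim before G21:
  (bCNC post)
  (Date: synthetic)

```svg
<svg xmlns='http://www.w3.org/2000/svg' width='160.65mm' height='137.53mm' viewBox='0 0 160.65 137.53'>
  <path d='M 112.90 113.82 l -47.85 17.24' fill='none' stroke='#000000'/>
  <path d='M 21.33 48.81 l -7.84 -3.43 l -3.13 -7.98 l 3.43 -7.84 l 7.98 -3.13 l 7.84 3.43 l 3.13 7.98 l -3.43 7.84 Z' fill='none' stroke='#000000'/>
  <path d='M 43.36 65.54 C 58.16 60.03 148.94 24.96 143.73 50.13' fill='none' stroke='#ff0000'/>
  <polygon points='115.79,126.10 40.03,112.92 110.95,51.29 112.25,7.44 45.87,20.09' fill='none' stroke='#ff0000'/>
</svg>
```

(bCNC post)
(Date: synthetic)
G21
G90
G0 X112.90 Y23.71
M3 S297
G01 X65.05 Y6.47 F2492
M5
G0 X21.33 Y88.72
M3 S297
G01 X13.49 Y92.15 F2492
G01 X10.36 Y100.13
G01 X13.79 Y107.97
G01 X21.77 Y111.10
G01 X29.61 Y107.67
G01 X32.74 Y99.69
G01 X29.31 Y91.85
G01 X21.33 Y88.72
M5
G0 X43.36 Y71.99
M3 S554
G01 X52.14 Y75.27 F1785
G01 X66.02 Y80.26
G01 X83.00 Y85.92
G01 X101.05 Y91.20
G01 X118.16 Y95.04
G01 X132.33 Y96.39
G01 X141.52 Y94.19
G01 X143.73 Y87.40
M5
G0 X115.79 Y11.43
M3 S554
G01 X40.03 Y24.61 F1785
G01 X110.95 Y86.24
G01 X112.25 Y130.09
G01 X45.87 Y117.44
G01 X115.79 Y11.43
M5
G0 X0.00 Y0.00

viewBox `0 0 160.65 137.53` with mm width/height → 1 unit = 1 mm. Flip: y_m = 137.53 − y_svg.

**Shape 1** — `<path>` line segment, stroke `#000000` → engrave (S297, F2492). Machine vertices: (112.90,23.71) → (65.05,6.47). Open path.

**Shape 2** — `<path>` regular polygon, stroke `#000000` → engrave (S297, F2492). Machine vertices: (21.33,88.72) → (13.49,92.15) → (10.36,100.13) → (13.79,107.97) → (21.77,111.10) → (29.61,107.67) → (32.74,99.69) → (29.31,91.85) → (21.33,88.72). Closed: final G1 returns to the first vertex.

**Shape 3** — `<path>` cubic bezier, stroke `#ff0000` → score (S554, F1785). Control points (SVG): P0=(43.36,65.54), P1=(58.16,60.03), P2=(148.94,24.96), P3=(143.73,50.13); sampled at t=k/8. Machine vertices: (43.36,71.99) → (52.14,75.27) → (66.02,80.26) → (83.00,85.92) → (101.05,91.20) → (118.16,95.04) → (132.33,96.39) → (141.52,94.19) → (143.73,87.40). Open path.

**Shape 4** — `<polygon>` closed polygon, stroke `#ff0000` → score (S554, F1785). Machine vertices: (115.79,11.43) → (40.03,24.61) → (110.95,86.24) → (112.25,130.09) → (45.87,117.44) → (115.79,11.43). Closed: final G1 returns to the first vertex.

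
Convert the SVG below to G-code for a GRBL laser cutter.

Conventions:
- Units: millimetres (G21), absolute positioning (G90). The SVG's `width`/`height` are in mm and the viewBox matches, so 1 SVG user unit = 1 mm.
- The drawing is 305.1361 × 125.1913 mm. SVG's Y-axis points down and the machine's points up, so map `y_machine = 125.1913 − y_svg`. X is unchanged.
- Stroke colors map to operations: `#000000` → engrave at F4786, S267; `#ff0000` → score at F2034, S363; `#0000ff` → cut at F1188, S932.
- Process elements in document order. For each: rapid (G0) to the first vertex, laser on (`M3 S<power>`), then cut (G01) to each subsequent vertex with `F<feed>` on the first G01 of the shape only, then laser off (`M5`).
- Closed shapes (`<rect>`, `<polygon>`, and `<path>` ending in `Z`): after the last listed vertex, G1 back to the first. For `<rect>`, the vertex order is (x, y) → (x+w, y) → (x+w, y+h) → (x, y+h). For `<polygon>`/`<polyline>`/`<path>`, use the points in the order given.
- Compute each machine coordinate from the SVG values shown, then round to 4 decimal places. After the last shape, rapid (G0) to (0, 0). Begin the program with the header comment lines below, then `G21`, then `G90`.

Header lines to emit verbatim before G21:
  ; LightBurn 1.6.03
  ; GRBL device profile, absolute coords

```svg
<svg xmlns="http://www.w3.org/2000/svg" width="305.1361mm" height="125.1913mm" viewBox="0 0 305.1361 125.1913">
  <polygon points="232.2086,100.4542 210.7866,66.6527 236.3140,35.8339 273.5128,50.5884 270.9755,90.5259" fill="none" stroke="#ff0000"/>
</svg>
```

Since the viewBox matches the mm dimensions, user units are millimetres directly. The only transform is the Y-flip y_m = 125.1913 − y_svg.

Shape 1 is a regular polygon drawn with `<polygon>`. Its stroke #ff0000 means score at S363, F2034. After flipping Y the toolpath is (232.2086,24.7371) → (210.7866,58.5386) → (236.3140,89.3574) → (273.5128,74.6029) → (270.9755,34.6654) → (232.2086,24.7371), returning to the start.

; LightBurn 1.6.03
; GRBL device profile, absolute coords
G21
G90
G0 X232.2086 Y24.7371
M3 S363
G01 X210.7866 Y58.5386 F2034
G01 X236.3140 Y89.3574
G01 X273.5128 Y74.6029
G01 X270.9755 Y34.6654
G01 X232.2086 Y24.7371
M5
G0 X0.0000 Y0.0000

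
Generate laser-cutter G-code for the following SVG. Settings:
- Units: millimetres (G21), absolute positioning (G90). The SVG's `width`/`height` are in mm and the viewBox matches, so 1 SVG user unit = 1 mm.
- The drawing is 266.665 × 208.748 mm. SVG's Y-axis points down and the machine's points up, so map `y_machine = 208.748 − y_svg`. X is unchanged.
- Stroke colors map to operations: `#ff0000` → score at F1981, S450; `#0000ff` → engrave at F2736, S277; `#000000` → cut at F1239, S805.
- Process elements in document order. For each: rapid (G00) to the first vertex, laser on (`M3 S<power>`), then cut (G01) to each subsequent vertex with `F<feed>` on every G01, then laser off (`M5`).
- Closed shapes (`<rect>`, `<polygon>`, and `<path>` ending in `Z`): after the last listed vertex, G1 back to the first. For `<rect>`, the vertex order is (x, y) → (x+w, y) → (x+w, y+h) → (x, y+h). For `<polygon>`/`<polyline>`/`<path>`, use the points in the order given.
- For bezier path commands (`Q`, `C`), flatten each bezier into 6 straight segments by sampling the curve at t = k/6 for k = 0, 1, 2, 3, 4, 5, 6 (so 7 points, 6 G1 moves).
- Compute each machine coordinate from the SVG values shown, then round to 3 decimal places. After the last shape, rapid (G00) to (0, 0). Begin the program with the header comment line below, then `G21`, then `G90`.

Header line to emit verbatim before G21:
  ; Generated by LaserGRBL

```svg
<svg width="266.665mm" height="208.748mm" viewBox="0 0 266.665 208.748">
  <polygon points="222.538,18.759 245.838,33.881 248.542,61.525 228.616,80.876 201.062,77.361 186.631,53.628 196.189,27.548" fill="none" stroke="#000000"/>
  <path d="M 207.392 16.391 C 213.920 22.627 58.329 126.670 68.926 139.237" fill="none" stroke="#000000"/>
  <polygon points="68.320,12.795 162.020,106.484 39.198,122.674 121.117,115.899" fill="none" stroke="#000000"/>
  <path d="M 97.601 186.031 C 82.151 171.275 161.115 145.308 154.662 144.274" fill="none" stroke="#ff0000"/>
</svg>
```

1 u = 1 mm; y_m = 208.748 − y.

[1] `<polygon>` regular polygon, #000000→cut S805 F1239: (222.538,189.989) → (245.838,174.867) → (248.542,147.223) → (228.616,127.872) → (201.062,131.387) → (186.631,155.120) → (196.189,181.200) → (222.538,189.989) (closed)

[2] `<path>` cubic bezier, #000000→cut S805 F1239: (207.392,192.357) → (198.666,181.965) → (172.040,160.529) → (136.633,133.308) → (101.565,105.560) → (75.957,82.541) → (68.926,69.511)

[3] `<polygon>` closed polygon, #000000→cut S805 F1239: (68.320,195.953) → (162.020,102.264) → (39.198,86.074) → (121.117,92.849) → (68.320,195.953) (closed)

[4] `<path>` cubic bezier, #ff0000→score S450 F1981: (97.601,22.717) → (96.911,30.862) → (106.962,39.871) → (122.758,48.741) → (139.303,56.468) → (151.603,62.047) → (154.662,64.474)

; Generated by LaserGRBL
G21
G90
G00 X222.538 Y189.989
M3 S805
G01 X245.838 Y174.867 F1239
G01 X248.542 Y147.223 F1239
G01 X228.616 Y127.872 F1239
G01 X201.062 Y131.387 F1239
G01 X186.631 Y155.120 F1239
G01 X196.189 Y181.200 F1239
G01 X222.538 Y189.989 F1239
M5
G00 X207.392 Y192.357
M3 S805
G01 X198.666 Y181.965 F1239
G01 X172.040 Y160.529 F1239
G01 X136.633 Y133.308 F1239
G01 X101.565 Y105.560 F1239
G01 X75.957 Y82.541 F1239
G01 X68.926 Y69.511 F1239
M5
G00 X68.320 Y195.953
M3 S805
G01 X162.020 Y102.264 F1239
G01 X39.198 Y86.074 F1239
G01 X121.117 Y92.849 F1239
G01 X68.320 Y195.953 F1239
M5
G00 X97.601 Y22.717
M3 S450
G01 X96.911 Y30.862 F1981
G01 X106.962 Y39.871 F1981
G01 X122.758 Y48.741 F1981
G01 X139.303 Y56.468 F1981
G01 X151.603 Y62.047 F1981
G01 X154.662 Y64.474 F1981
M5
G00 X0.000 Y0.000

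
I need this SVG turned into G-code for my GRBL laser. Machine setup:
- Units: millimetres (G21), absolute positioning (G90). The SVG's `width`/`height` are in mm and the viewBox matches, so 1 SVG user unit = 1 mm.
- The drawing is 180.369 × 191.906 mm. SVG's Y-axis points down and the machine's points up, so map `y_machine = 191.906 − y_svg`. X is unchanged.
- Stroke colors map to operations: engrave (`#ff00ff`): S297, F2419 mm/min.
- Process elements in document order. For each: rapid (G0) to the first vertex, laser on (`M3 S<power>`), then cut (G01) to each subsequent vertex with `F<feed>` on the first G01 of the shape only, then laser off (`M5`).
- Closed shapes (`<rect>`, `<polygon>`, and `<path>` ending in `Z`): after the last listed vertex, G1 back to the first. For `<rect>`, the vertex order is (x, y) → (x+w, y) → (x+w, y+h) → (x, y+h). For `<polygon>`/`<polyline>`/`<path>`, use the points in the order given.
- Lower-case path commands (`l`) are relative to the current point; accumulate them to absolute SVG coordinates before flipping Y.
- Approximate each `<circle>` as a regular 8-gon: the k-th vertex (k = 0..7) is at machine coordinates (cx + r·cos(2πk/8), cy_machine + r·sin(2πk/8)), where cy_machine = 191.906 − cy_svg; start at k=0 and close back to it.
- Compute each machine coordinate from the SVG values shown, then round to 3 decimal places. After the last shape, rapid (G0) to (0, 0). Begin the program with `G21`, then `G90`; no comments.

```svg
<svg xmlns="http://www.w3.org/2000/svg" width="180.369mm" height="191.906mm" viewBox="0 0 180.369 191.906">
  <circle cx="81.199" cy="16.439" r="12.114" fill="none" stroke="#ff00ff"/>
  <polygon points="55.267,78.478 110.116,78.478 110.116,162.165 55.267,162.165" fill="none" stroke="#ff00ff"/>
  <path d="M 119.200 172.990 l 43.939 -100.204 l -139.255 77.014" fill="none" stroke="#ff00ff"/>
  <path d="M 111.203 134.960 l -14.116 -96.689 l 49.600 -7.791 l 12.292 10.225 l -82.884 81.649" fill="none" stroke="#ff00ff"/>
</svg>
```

1 u = 1 mm; y_m = 191.906 − y.

[1] `<circle>` circle, #ff00ff→engrave S297 F2419: (93.313,175.467) → (89.765,184.033) → (81.199,187.581) → (72.633,184.033) → (69.085,175.467) → (72.633,166.901) → (81.199,163.353) → (89.765,166.901) → (93.313,175.467) (closed)

[2] `<polygon>` rectangle, #ff00ff→engrave S297 F2419: (55.267,113.428) → (110.116,113.428) → (110.116,29.741) → (55.267,29.741) → (55.267,113.428) (closed)

[3] `<path>` open polyline, #ff00ff→engrave S297 F2419: (119.200,18.916) → (163.139,119.120) → (23.884,42.106)

[4] `<path>` open polyline, #ff00ff→engrave S297 F2419: (111.203,56.946) → (97.087,153.635) → (146.687,161.426) → (158.979,151.201) → (76.095,69.552)

G21
G90
G0 X93.313 Y175.467
M3 S297
G01 X89.765 Y184.033 F2419
G01 X81.199 Y187.581
G01 X72.633 Y184.033
G01 X69.085 Y175.467
G01 X72.633 Y166.901
G01 X81.199 Y163.353
G01 X89.765 Y166.901
G01 X93.313 Y175.467
M5
G0 X55.267 Y113.428
M3 S297
G01 X110.116 Y113.428 F2419
G01 X110.116 Y29.741
G01 X55.267 Y29.741
G01 X55.267 Y113.428
M5
G0 X119.200 Y18.916
M3 S297
G01 X163.139 Y119.120 F2419
G01 X23.884 Y42.106
M5
G0 X111.203 Y56.946
M3 S297
G01 X97.087 Y153.635 F2419
G01 X146.687 Y161.426
G01 X158.979 Y151.201
G01 X76.095 Y69.552
M5
G0 X0.000 Y0.000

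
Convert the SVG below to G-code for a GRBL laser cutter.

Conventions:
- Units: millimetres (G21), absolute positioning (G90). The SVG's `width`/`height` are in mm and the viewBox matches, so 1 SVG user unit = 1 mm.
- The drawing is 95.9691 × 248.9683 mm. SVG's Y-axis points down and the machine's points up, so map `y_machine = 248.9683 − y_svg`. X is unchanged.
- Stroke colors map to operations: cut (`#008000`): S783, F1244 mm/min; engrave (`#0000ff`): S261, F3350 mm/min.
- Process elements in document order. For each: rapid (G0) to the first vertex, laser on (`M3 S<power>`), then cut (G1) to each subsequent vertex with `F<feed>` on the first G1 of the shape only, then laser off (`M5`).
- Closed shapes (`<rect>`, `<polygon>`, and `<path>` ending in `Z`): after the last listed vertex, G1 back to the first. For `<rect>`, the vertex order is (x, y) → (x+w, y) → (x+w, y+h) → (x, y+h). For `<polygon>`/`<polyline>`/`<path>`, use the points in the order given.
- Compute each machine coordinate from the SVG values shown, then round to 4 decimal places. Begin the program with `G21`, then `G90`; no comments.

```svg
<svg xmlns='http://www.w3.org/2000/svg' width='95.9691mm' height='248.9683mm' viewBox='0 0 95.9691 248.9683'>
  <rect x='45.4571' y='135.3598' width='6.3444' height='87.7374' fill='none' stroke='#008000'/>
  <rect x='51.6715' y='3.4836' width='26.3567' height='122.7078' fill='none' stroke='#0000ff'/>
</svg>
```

G21
G90
G0 X45.4571 Y113.6085
M3 S783
G1 X51.8015 Y113.6085 F1244
G1 X51.8015 Y25.8711
G1 X45.4571 Y25.8711
G1 X45.4571 Y113.6085
M5
G0 X51.6715 Y245.4847
M3 S261
G1 X78.0282 Y245.4847 F3350
G1 X78.0282 Y122.7769
G1 X51.6715 Y122.7769
G1 X51.6715 Y245.4847
M5

Since the viewBox matches the mm dimensions, user units are millimetres directly. The only transform is the Y-flip y_m = 248.9683 − y_svg.

Shape 1 is a rectangle drawn with `<rect>`. Its stroke #008000 means cut at S783, F1244. After flipping Y the toolpath is (45.4571,113.6085) → (51.8015,113.6085) → (51.8015,25.8711) → (45.4571,25.8711) → (45.4571,113.6085), returning to the start.

Shape 2 is a rectangle drawn with `<rect>`. Its stroke #0000ff means engrave at S261, F3350. After flipping Y the toolpath is (51.6715,245.4847) → (78.0282,245.4847) → (78.0282,122.7769) → (51.6715,122.7769) → (51.6715,245.4847), returning to the start.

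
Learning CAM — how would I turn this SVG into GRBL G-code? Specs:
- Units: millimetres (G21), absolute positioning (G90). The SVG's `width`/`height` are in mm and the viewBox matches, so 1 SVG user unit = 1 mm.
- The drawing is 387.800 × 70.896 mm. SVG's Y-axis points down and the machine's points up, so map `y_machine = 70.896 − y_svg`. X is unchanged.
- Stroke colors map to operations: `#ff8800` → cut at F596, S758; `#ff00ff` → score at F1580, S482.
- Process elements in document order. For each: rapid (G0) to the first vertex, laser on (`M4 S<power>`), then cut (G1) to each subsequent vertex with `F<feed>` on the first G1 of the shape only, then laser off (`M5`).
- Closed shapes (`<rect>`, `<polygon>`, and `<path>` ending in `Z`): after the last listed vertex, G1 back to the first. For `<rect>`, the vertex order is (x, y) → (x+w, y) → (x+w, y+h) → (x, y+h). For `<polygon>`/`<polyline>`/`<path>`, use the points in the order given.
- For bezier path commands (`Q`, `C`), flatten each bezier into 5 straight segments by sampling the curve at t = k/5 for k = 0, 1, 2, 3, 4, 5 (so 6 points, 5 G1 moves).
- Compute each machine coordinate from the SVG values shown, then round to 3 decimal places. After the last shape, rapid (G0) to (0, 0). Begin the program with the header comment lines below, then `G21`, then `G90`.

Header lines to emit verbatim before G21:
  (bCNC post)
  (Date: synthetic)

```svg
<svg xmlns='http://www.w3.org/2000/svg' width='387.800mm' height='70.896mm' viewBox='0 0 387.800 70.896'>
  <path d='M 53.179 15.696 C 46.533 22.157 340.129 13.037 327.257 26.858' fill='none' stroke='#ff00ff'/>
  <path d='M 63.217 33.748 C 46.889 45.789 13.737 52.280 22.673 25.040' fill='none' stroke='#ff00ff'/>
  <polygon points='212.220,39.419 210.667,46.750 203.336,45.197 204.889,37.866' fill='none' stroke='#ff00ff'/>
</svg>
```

Since the viewBox matches the mm dimensions, user units are millimetres directly. The only transform is the Y-flip y_m = 70.896 − y_svg.

Shape 1 is a cubic bezier drawn with `<path>`. Its stroke #ff00ff means score at S482, F1580. After flipping Y the toolpath is (53.179,55.200) → (80.367,52.885) → (150.491,52.460) → (234.428,52.077) → (303.058,49.886) → (327.257,44.038).

Shape 2 is a cubic bezier drawn with `<path>`. Its stroke #ff00ff means score at S482, F1580. After flipping Y the toolpath is (63.217,37.148) → (51.873,30.815) → (39.318,27.166) → (28.382,27.555) → (21.891,33.334) → (22.673,45.856).

Shape 3 is a regular polygon drawn with `<polygon>`. Its stroke #ff00ff means score at S482, F1580. After flipping Y the toolpath is (212.220,31.477) → (210.667,24.146) → (203.336,25.699) → (204.889,33.030) → (212.220,31.477), returning to the start.

(bCNC post)
(Date: synthetic)
G21
G90
G0 X53.179 Y55.200
M4 S482
G1 X80.367 Y52.885 F1580
G1 X150.491 Y52.460
G1 X234.428 Y52.077
G1 X303.058 Y49.886
G1 X327.257 Y44.038
M5
G0 X63.217 Y37.148
M4 S482
G1 X51.873 Y30.815 F1580
G1 X39.318 Y27.166
G1 X28.382 Y27.555
G1 X21.891 Y33.334
G1 X22.673 Y45.856
M5
G0 X212.220 Y31.477
M4 S482
G1 X210.667 Y24.146 F1580
G1 X203.336 Y25.699
G1 X204.889 Y33.030
G1 X212.220 Y31.477
M5
G0 X0.000 Y0.000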